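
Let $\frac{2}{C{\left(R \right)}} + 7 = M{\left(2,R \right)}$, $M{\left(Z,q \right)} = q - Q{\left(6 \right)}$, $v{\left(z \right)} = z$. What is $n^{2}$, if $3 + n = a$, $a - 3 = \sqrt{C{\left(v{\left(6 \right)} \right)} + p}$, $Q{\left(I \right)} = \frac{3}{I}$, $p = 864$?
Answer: $\frac{2588}{3} \approx 862.67$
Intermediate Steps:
$M{\left(Z,q \right)} = - \frac{1}{2} + q$ ($M{\left(Z,q \right)} = q - \frac{3}{6} = q - 3 \cdot \frac{1}{6} = q - \frac{1}{2} = - \frac{1}{2} + q$)
$C{\left(R \right)} = \frac{2}{- \frac{15}{2} + R}$ ($C{\left(R \right)} = \frac{2}{-7 + \left(- \frac{1}{2} + R\right)} = \frac{2}{- \frac{15}{2} + R}$)
$a = 3 + \frac{2 \sqrt{1941}}{3}$ ($a = 3 + \sqrt{\frac{4}{-15 + 2 \cdot 6} + 864} = 3 + \sqrt{\frac{4}{-15 + 12} + 864} = 3 + \sqrt{\frac{4}{-3} + 864} = 3 + \sqrt{4 \left(- \frac{1}{3}\right) + 864} = 3 + \sqrt{- \frac{4}{3} + 864} = 3 + \sqrt{\frac{2588}{3}} = 3 + \frac{2 \sqrt{1941}}{3} \approx 32.371$)
$n = \frac{2 \sqrt{1941}}{3}$ ($n = -3 + \left(3 + \frac{2 \sqrt{1941}}{3}\right) = \frac{2 \sqrt{1941}}{3} \approx 29.371$)
$n^{2} = \left(\frac{2 \sqrt{1941}}{3}\right)^{2} = \frac{2588}{3}$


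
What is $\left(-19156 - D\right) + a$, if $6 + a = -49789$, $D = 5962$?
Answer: $-74913$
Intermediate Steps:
$a = -49795$ ($a = -6 - 49789 = -49795$)
$\left(-19156 - D\right) + a = \left(-19156 - 5962\right) - 49795 = -25118 - 49795 = -74913$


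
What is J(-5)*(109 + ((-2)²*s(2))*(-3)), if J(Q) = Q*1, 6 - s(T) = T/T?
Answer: -245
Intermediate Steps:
s(T) = 5 (s(T) = 6 - T/T = 6 - 1*1 = 6 - 1 = 5)
J(Q) = Q
J(-5)*(109 + ((-2)²*s(2))*(-3)) = -5*(109 + ((-2)²*5)*(-3)) = -5*(109 + (4*5)*(-3)) = -5*(109 + 20*(-3)) = -5*(109 - 60) = -5*49 = -245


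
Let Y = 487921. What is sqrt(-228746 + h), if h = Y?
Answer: 5*sqrt(10367) ≈ 509.09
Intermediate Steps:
h = 487921
sqrt(-228746 + h) = sqrt(-228746 + 487921) = sqrt(259175) = 5*sqrt(10367)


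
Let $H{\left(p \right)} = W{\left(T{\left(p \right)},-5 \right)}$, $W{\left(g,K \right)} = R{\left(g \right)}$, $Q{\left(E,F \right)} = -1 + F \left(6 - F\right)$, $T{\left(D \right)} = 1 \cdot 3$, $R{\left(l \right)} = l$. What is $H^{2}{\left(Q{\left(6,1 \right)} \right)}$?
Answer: $9$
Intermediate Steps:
$T{\left(D \right)} = 3$
$W{\left(g,K \right)} = g$
$H{\left(p \right)} = 3$
$H^{2}{\left(Q{\left(6,1 \right)} \right)} = 3^{2} = 9$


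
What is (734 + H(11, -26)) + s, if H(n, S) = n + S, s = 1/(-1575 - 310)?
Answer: 1355314/1885 ≈ 719.00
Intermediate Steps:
s = -1/1885 (s = 1/(-1885) = -1/1885 ≈ -0.00053050)
H(n, S) = S + n
(734 + H(11, -26)) + s = (734 + (-26 + 11)) - 1/1885 = (734 - 15) - 1/1885 = 719 - 1/1885 = 1355314/1885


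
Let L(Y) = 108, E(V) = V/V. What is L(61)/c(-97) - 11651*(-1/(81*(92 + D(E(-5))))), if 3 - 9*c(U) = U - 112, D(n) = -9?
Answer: 2251192/356319 ≈ 6.3179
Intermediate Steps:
E(V) = 1
c(U) = 115/9 - U/9 (c(U) = ⅓ - (U - 112)/9 = ⅓ - (-112 + U)/9 = ⅓ + (112/9 - U/9) = 115/9 - U/9)
L(61)/c(-97) - 11651*(-1/(81*(92 + D(E(-5))))) = 108/(115/9 - ⅑*(-97)) - 11651*(-1/(81*(92 - 9))) = 108/(115/9 + 97/9) - 11651/(83*(-81)) = 108/(212/9) - 11651/(-6723) = 108*(9/212) - 11651*(-1/6723) = 243/53 + 11651/6723 = 2251192/356319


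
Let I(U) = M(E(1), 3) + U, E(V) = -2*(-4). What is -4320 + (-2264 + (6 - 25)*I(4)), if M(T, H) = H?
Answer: -6717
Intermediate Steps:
E(V) = 8
I(U) = 3 + U
-4320 + (-2264 + (6 - 25)*I(4)) = -4320 + (-2264 + (6 - 25)*(3 + 4)) = -4320 + (-2264 - 19*7) = -4320 + (-2264 - 133) = -4320 - 2397 = -6717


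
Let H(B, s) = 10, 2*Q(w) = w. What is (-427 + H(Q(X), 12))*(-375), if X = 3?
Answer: 156375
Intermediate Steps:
Q(w) = w/2
(-427 + H(Q(X), 12))*(-375) = (-427 + 10)*(-375) = -417*(-375) = 156375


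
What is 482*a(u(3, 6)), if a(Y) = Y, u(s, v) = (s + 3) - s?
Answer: 1446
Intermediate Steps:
u(s, v) = 3 (u(s, v) = (3 + s) - s = 3)
482*a(u(3, 6)) = 482*3 = 1446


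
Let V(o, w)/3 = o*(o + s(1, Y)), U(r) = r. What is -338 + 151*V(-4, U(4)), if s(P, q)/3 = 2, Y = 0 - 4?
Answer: -3962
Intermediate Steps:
Y = -4
s(P, q) = 6 (s(P, q) = 3*2 = 6)
V(o, w) = 3*o*(6 + o) (V(o, w) = 3*(o*(o + 6)) = 3*(o*(6 + o)) = 3*o*(6 + o))
-338 + 151*V(-4, U(4)) = -338 + 151*(3*(-4)*(6 - 4)) = -338 + 151*(3*(-4)*2) = -338 + 151*(-24) = -338 - 3624 = -3962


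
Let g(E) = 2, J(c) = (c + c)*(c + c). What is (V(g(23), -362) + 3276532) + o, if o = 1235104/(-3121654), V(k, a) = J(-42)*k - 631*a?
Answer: 5492652610030/1560827 ≈ 3.5191e+6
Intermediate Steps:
J(c) = 4*c² (J(c) = (2*c)*(2*c) = 4*c²)
V(k, a) = -631*a + 7056*k (V(k, a) = (4*(-42)²)*k - 631*a = (4*1764)*k - 631*a = 7056*k - 631*a = -631*a + 7056*k)
o = -617552/1560827 (o = 1235104*(-1/3121654) = -617552/1560827 ≈ -0.39566)
(V(g(23), -362) + 3276532) + o = ((-631*(-362) + 7056*2) + 3276532) - 617552/1560827 = ((228422 + 14112) + 3276532) - 617552/1560827 = (242534 + 3276532) - 617552/1560827 = 3519066 - 617552/1560827 = 5492652610030/1560827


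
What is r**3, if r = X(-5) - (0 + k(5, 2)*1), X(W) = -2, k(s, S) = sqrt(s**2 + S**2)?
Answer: -(2 + sqrt(29))**3 ≈ -402.79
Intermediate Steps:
k(s, S) = sqrt(S**2 + s**2)
r = -2 - sqrt(29) (r = -2 - (0 + sqrt(2**2 + 5**2)*1) = -2 - (0 + sqrt(4 + 25)*1) = -2 - (0 + sqrt(29)*1) = -2 - (0 + sqrt(29)) = -2 - sqrt(29) ≈ -7.3852)
r**3 = (-2 - sqrt(29))**3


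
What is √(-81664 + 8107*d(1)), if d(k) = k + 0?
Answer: 3*I*√8173 ≈ 271.21*I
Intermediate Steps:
d(k) = k
√(-81664 + 8107*d(1)) = √(-81664 + 8107*1) = √(-81664 + 8107) = √(-73557) = 3*I*√8173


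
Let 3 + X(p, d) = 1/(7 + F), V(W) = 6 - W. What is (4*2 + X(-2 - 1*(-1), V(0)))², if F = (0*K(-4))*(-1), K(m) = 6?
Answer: 1296/49 ≈ 26.449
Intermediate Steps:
F = 0 (F = (0*6)*(-1) = 0*(-1) = 0)
X(p, d) = -20/7 (X(p, d) = -3 + 1/(7 + 0) = -3 + 1/7 = -3 + ⅐ = -20/7)
(4*2 + X(-2 - 1*(-1), V(0)))² = (4*2 - 20/7)² = (8 - 20/7)² = (36/7)² = 1296/49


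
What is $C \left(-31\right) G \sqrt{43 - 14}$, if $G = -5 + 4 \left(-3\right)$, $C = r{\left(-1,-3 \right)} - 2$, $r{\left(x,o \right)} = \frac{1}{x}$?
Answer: $- 1581 \sqrt{29} \approx -8513.9$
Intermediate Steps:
$C = -3$ ($C = \frac{1}{-1} - 2 = -1 - 2 = -3$)
$G = -17$ ($G = -5 - 12 = -17$)
$C \left(-31\right) G \sqrt{43 - 14} = \left(-3\right) \left(-31\right) \left(-17\right) \sqrt{43 - 14} = 93 \left(-17\right) \sqrt{43 - 14} = - 1581 \sqrt{29}$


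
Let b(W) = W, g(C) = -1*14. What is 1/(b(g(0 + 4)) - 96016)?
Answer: -1/96030 ≈ -1.0413e-5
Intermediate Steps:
g(C) = -14
1/(b(g(0 + 4)) - 96016) = 1/(-14 - 96016) = 1/(-96030) = -1/96030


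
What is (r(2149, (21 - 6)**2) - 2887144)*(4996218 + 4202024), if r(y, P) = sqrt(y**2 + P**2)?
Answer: -26556649200848 + 9198242*sqrt(4668826) ≈ -2.6537e+13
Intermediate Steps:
r(y, P) = sqrt(P**2 + y**2)
(r(2149, (21 - 6)**2) - 2887144)*(4996218 + 4202024) = (sqrt(((21 - 6)**2)**2 + 2149**2) - 2887144)*(4996218 + 4202024) = (sqrt((15**2)**2 + 4618201) - 2887144)*9198242 = (sqrt(225**2 + 4618201) - 2887144)*9198242 = (sqrt(50625 + 4618201) - 2887144)*9198242 = (sqrt(4668826) - 2887144)*9198242 = (-2887144 + sqrt(4668826))*9198242 = -26556649200848 + 9198242*sqrt(4668826)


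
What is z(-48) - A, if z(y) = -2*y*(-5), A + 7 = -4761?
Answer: 4288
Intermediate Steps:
A = -4768 (A = -7 - 4761 = -4768)
z(y) = 10*y
z(-48) - A = 10*(-48) - 1*(-4768) = -480 + 4768 = 4288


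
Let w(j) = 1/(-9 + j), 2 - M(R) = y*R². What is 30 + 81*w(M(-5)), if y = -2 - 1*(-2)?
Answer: 129/7 ≈ 18.429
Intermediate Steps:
y = 0 (y = -2 + 2 = 0)
M(R) = 2 (M(R) = 2 - 0*R² = 2 - 1*0 = 2 + 0 = 2)
30 + 81*w(M(-5)) = 30 + 81/(-9 + 2) = 30 + 81/(-7) = 30 + 81*(-⅐) = 30 - 81/7 = 129/7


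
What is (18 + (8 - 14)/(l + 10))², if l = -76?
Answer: 39601/121 ≈ 327.28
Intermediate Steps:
(18 + (8 - 14)/(l + 10))² = (18 + (8 - 14)/(-76 + 10))² = (18 - 6/(-66))² = (18 - 6*(-1/66))² = (18 + 1/11)² = (199/11)² = 39601/121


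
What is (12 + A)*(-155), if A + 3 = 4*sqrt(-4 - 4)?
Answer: -1395 - 1240*I*sqrt(2) ≈ -1395.0 - 1753.6*I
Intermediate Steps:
A = -3 + 8*I*sqrt(2) (A = -3 + 4*sqrt(-4 - 4) = -3 + 4*sqrt(-8) = -3 + 4*(2*I*sqrt(2)) = -3 + 8*I*sqrt(2) ≈ -3.0 + 11.314*I)
(12 + A)*(-155) = (12 + (-3 + 8*I*sqrt(2)))*(-155) = (9 + 8*I*sqrt(2))*(-155) = -1395 - 1240*I*sqrt(2)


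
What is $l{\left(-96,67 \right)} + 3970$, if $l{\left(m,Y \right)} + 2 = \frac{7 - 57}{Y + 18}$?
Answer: $\frac{67446}{17} \approx 3967.4$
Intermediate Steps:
$l{\left(m,Y \right)} = -2 - \frac{50}{18 + Y}$ ($l{\left(m,Y \right)} = -2 + \frac{7 - 57}{Y + 18} = -2 - \frac{50}{18 + Y}$)
$l{\left(-96,67 \right)} + 3970 = \frac{2 \left(-43 - 67\right)}{18 + 67} + 3970 = \frac{2 \left(-43 - 67\right)}{85} + 3970 = 2 \cdot \frac{1}{85} \left(-110\right) + 3970 = - \frac{44}{17} + 3970 = \frac{67446}{17}$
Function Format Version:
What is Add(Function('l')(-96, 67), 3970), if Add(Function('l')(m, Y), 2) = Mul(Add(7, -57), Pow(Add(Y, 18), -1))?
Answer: Rational(67446, 17) ≈ 3967.4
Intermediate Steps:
Function('l')(m, Y) = Add(-2, Mul(-50, Pow(Add(18, Y), -1))) (Function('l')(m, Y) = Add(-2, Mul(Add(7, -57), Pow(Add(Y, 18), -1))) = Add(-2, Mul(-50, Pow(Add(18, Y), -1))))
Add(Function('l')(-96, 67), 3970) = Add(Mul(2, Pow(Add(18, 67), -1), Add(-43, Mul(-1, 67))), 3970) = Add(Mul(2, Pow(85, -1), Add(-43, -67)), 3970) = Add(Mul(2, Rational(1, 85), -110), 3970) = Add(Rational(-44, 17), 3970) = Rational(67446, 17)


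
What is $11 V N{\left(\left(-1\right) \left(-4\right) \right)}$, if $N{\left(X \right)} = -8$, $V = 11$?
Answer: $-968$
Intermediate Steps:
$11 V N{\left(\left(-1\right) \left(-4\right) \right)} = 11 \cdot 11 \left(-8\right) = 121 \left(-8\right) = -968$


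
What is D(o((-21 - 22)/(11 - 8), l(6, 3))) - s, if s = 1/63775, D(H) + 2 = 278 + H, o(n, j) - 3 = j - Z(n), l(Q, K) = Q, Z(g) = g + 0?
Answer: 57269947/191325 ≈ 299.33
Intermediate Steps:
Z(g) = g
o(n, j) = 3 + j - n (o(n, j) = 3 + (j - n) = 3 + j - n)
D(H) = 276 + H (D(H) = -2 + (278 + H) = 276 + H)
s = 1/63775 ≈ 1.5680e-5
D(o((-21 - 22)/(11 - 8), l(6, 3))) - s = (276 + (3 + 6 - (-21 - 22)/(11 - 8))) - 1*1/63775 = (276 + (3 + 6 - (-43)/3)) - 1/63775 = (276 + (3 + 6 - 1*(-43/3))) - 1/63775 = (276 + (3 + 6 + 43/3)) - 1/63775 = (276 + 70/3) - 1/63775 = 898/3 - 1/63775 = 57269947/191325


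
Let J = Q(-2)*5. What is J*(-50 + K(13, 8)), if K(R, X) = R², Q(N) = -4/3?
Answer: -2380/3 ≈ -793.33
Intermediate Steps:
Q(N) = -4/3 (Q(N) = -4*⅓ = -4/3)
J = -20/3 (J = -4/3*5 = -20/3 ≈ -6.6667)
J*(-50 + K(13, 8)) = -20*(-50 + 13²)/3 = -20*(-50 + 169)/3 = -20/3*119 = -2380/3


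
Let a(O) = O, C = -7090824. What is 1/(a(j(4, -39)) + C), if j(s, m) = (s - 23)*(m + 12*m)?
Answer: -1/7081191 ≈ -1.4122e-7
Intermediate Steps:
j(s, m) = 13*m*(-23 + s) (j(s, m) = (-23 + s)*(13*m) = 13*m*(-23 + s))
1/(a(j(4, -39)) + C) = 1/(13*(-39)*(-23 + 4) - 7090824) = 1/(13*(-39)*(-19) - 7090824) = 1/(9633 - 7090824) = 1/(-7081191) = -1/7081191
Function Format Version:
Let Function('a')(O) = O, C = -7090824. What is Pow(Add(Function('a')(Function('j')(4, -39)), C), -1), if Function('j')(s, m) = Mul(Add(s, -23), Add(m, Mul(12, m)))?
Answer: Rational(-1, 7081191) ≈ -1.4122e-7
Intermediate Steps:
Function('j')(s, m) = Mul(13, m, Add(-23, s)) (Function('j')(s, m) = Mul(Add(-23, s), Mul(13, m)) = Mul(13, m, Add(-23, s)))
Pow(Add(Function('a')(Function('j')(4, -39)), C), -1) = Pow(Add(Mul(13, -39, Add(-23, 4)), -7090824), -1) = Pow(Add(Mul(13, -39, -19), -7090824), -1) = Pow(Add(9633, -7090824), -1) = Pow(-7081191, -1) = Rational(-1, 7081191)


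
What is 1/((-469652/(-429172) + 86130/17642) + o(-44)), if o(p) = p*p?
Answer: 946431553/1837947759726 ≈ 0.00051494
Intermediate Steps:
o(p) = p²
1/((-469652/(-429172) + 86130/17642) + o(-44)) = 1/((-469652/(-429172) + 86130/17642) + (-44)²) = 1/((-469652*(-1/429172) + 86130*(1/17642)) + 1936) = 1/((117413/107293 + 43065/8821) + 1936) = 1/(5656273118/946431553 + 1936) = 1/(1837947759726/946431553) = 946431553/1837947759726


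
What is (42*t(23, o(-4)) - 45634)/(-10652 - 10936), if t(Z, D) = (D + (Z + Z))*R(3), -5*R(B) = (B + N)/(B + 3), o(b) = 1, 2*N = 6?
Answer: 57536/26985 ≈ 2.1321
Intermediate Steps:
N = 3 (N = (1/2)*6 = 3)
R(B) = -1/5 (R(B) = -(B + 3)/(5*(B + 3)) = -(3 + B)/(5*(3 + B)) = -1/5*1 = -1/5)
t(Z, D) = -2*Z/5 - D/5 (t(Z, D) = (D + (Z + Z))*(-1/5) = (D + 2*Z)*(-1/5) = -2*Z/5 - D/5)
(42*t(23, o(-4)) - 45634)/(-10652 - 10936) = (42*(-2/5*23 - 1/5*1) - 45634)/(-10652 - 10936) = (42*(-46/5 - 1/5) - 45634)/(-21588) = (42*(-47/5) - 45634)*(-1/21588) = (-1974/5 - 45634)*(-1/21588) = -230144/5*(-1/21588) = 57536/26985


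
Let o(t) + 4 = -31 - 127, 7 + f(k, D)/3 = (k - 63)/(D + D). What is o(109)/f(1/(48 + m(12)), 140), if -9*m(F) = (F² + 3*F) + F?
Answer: 1209600/161837 ≈ 7.4742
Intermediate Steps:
m(F) = -4*F/9 - F²/9 (m(F) = -((F² + 3*F) + F)/9 = -(F² + 4*F)/9 = -4*F/9 - F²/9)
f(k, D) = -21 + 3*(-63 + k)/(2*D) (f(k, D) = -21 + 3*((k - 63)/(D + D)) = -21 + 3*((-63 + k)/((2*D))) = -21 + 3*((-63 + k)*(1/(2*D))) = -21 + 3*((-63 + k)/(2*D)) = -21 + 3*(-63 + k)/(2*D))
o(t) = -162 (o(t) = -4 + (-31 - 127) = -4 - 158 = -162)
o(109)/f(1/(48 + m(12)), 140) = -162*280/(3*(-63 + 1/(48 - ⅑*12*(4 + 12)) - 14*140)) = -162*280/(3*(-63 + 1/(48 - ⅑*12*16) - 1960)) = -162*280/(3*(-63 + 1/(48 - 64/3) - 1960)) = -162*280/(3*(-63 + 1/(80/3) - 1960)) = -162*280/(3*(-63 + 3/80 - 1960)) = -162/((3/2)*(1/140)*(-161837/80)) = -162/(-485511/22400) = -162*(-22400/485511) = 1209600/161837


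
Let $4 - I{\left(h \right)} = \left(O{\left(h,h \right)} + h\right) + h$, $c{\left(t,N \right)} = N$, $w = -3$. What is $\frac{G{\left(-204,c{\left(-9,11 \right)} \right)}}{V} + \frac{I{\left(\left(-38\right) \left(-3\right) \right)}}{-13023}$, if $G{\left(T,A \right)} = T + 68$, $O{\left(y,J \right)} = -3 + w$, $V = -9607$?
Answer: $\frac{3865454}{125111961} \approx 0.030896$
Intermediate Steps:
$O{\left(y,J \right)} = -6$ ($O{\left(y,J \right)} = -3 - 3 = -6$)
$G{\left(T,A \right)} = 68 + T$
$I{\left(h \right)} = 10 - 2 h$ ($I{\left(h \right)} = 4 - \left(\left(-6 + h\right) + h\right) = 4 - \left(-6 + 2 h\right) = 10 - 2 h$)
$\frac{G{\left(-204,c{\left(-9,11 \right)} \right)}}{V} + \frac{I{\left(\left(-38\right) \left(-3\right) \right)}}{-13023} = \frac{68 - 204}{-9607} + \frac{10 - 2 \left(\left(-38\right) \left(-3\right)\right)}{-13023} = \left(-136\right) \left(- \frac{1}{9607}\right) + \left(10 - 228\right) \left(- \frac{1}{13023}\right) = \frac{136}{9607} + \left(10 - 228\right) \left(- \frac{1}{13023}\right) = \frac{136}{9607} - - \frac{218}{13023} = \frac{136}{9607} + \frac{218}{13023} = \frac{3865454}{125111961}$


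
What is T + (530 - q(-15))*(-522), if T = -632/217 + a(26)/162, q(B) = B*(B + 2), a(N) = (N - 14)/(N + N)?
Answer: -26639090027/152334 ≈ -1.7487e+5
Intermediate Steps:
a(N) = (-14 + N)/(2*N) (a(N) = (-14 + N)/((2*N)) = (-14 + N)*(1/(2*N)) = (-14 + N)/(2*N))
q(B) = B*(2 + B)
T = -443447/152334 (T = -632/217 + ((½)*(-14 + 26)/26)/162 = -632*1/217 + ((½)*(1/26)*12)*(1/162) = -632/217 + (3/13)*(1/162) = -632/217 + 1/702 = -443447/152334 ≈ -2.9110)
T + (530 - q(-15))*(-522) = -443447/152334 + (530 - (-15)*(2 - 15))*(-522) = -443447/152334 + (530 - (-15)*(-13))*(-522) = -443447/152334 + (530 - 1*195)*(-522) = -443447/152334 + (530 - 195)*(-522) = -443447/152334 + 335*(-522) = -443447/152334 - 174870 = -26639090027/152334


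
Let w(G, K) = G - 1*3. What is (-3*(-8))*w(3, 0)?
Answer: 0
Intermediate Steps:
w(G, K) = -3 + G (w(G, K) = G - 3 = -3 + G)
(-3*(-8))*w(3, 0) = (-3*(-8))*(-3 + 3) = 24*0 = 0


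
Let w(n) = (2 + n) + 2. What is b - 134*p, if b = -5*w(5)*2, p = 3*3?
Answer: -1296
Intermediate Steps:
w(n) = 4 + n
p = 9
b = -90 (b = -5*(4 + 5)*2 = -5*9*2 = -45*2 = -90)
b - 134*p = -90 - 134*9 = -90 - 1206 = -1296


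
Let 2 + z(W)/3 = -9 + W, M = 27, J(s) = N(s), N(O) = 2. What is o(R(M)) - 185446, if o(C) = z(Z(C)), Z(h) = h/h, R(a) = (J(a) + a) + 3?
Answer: -185476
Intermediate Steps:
J(s) = 2
R(a) = 5 + a (R(a) = (2 + a) + 3 = 5 + a)
Z(h) = 1
z(W) = -33 + 3*W (z(W) = -6 + 3*(-9 + W) = -6 + (-27 + 3*W) = -33 + 3*W)
o(C) = -30 (o(C) = -33 + 3*1 = -33 + 3 = -30)
o(R(M)) - 185446 = -30 - 185446 = -185476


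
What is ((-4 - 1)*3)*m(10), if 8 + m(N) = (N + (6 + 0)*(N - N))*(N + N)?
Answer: -2880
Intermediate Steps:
m(N) = -8 + 2*N**2 (m(N) = -8 + (N + (6 + 0)*(N - N))*(N + N) = -8 + (N + 6*0)*(2*N) = -8 + (N + 0)*(2*N) = -8 + N*(2*N) = -8 + 2*N**2)
((-4 - 1)*3)*m(10) = ((-4 - 1)*3)*(-8 + 2*10**2) = (-5*3)*(-8 + 2*100) = -15*(-8 + 200) = -15*192 = -2880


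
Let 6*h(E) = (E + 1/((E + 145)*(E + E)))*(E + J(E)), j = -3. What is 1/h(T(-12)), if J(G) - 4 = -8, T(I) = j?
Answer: 5112/17899 ≈ 0.28560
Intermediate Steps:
T(I) = -3
J(G) = -4 (J(G) = 4 - 8 = -4)
h(E) = (-4 + E)*(E + 1/(2*E*(145 + E)))/6 (h(E) = ((E + 1/((E + 145)*(E + E)))*(E - 4))/6 = ((E + 1/((145 + E)*(2*E)))*(-4 + E))/6 = ((E + 1/(2*E*(145 + E)))*(-4 + E))/6 = ((-4 + E)*(E + 1/(2*E*(145 + E))))/6 = (-4 + E)*(E + 1/(2*E*(145 + E)))/6)
1/h(T(-12)) = 1/((1/12)*(-4 - 3 - 1160*(-3)**2 + 2*(-3)**4 + 282*(-3)**3)/(-3*(145 - 3))) = 1/((1/12)*(-1/3)*(-4 - 3 - 1160*9 + 2*81 + 282*(-27))/142) = 1/((1/12)*(-1/3)*(1/142)*(-4 - 3 - 10440 + 162 - 7614)) = 1/((1/12)*(-1/3)*(1/142)*(-17899)) = 1/(17899/5112) = 5112/17899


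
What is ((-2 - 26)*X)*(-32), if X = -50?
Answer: -44800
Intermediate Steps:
((-2 - 26)*X)*(-32) = ((-2 - 26)*(-50))*(-32) = -28*(-50)*(-32) = 1400*(-32) = -44800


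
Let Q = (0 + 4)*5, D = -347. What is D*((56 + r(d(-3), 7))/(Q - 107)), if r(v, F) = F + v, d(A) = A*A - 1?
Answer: 24637/87 ≈ 283.18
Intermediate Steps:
d(A) = -1 + A**2 (d(A) = A**2 - 1 = -1 + A**2)
Q = 20 (Q = 4*5 = 20)
D*((56 + r(d(-3), 7))/(Q - 107)) = -347*(56 + (7 + (-1 + (-3)**2)))/(20 - 107) = -347*(56 + (7 + (-1 + 9)))/(-87) = -347*(56 + (7 + 8))*(-1)/87 = -347*(56 + 15)*(-1)/87 = -24637*(-1)/87 = -347*(-71/87) = 24637/87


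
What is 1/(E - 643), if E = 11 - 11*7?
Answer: -1/709 ≈ -0.0014104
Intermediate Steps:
E = -66 (E = 11 - 77 = -66)
1/(E - 643) = 1/(-66 - 643) = 1/(-709) = -1/709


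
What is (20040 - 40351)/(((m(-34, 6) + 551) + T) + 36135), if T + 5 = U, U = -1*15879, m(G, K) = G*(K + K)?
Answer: -20311/20394 ≈ -0.99593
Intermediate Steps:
m(G, K) = 2*G*K (m(G, K) = G*(2*K) = 2*G*K)
U = -15879
T = -15884 (T = -5 - 15879 = -15884)
(20040 - 40351)/(((m(-34, 6) + 551) + T) + 36135) = (20040 - 40351)/(((2*(-34)*6 + 551) - 15884) + 36135) = -20311/(((-408 + 551) - 15884) + 36135) = -20311/((143 - 15884) + 36135) = -20311/(-15741 + 36135) = -20311/20394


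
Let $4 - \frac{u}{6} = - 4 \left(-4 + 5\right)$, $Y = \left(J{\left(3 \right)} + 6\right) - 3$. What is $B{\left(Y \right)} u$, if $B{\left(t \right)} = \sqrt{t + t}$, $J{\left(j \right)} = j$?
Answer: $96 \sqrt{3} \approx 166.28$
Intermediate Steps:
$Y = 6$ ($Y = \left(3 + 6\right) - 3 = 9 - 3 = 6$)
$B{\left(t \right)} = \sqrt{2} \sqrt{t}$ ($B{\left(t \right)} = \sqrt{2 t} = \sqrt{2} \sqrt{t}$)
$u = 48$ ($u = 24 - 6 \left(- 4 \left(-4 + 5\right)\right) = 24 - 6 \left(\left(-4\right) 1\right) = 24 - -24 = 24 + 24 = 48$)
$B{\left(Y \right)} u = \sqrt{2} \sqrt{6} \cdot 48 = 2 \sqrt{3} \cdot 48 = 96 \sqrt{3}$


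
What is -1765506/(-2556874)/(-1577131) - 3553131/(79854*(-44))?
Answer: 2388014044244537543/2361430655417092424 ≈ 1.0113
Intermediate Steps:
-1765506/(-2556874)/(-1577131) - 3553131/(79854*(-44)) = -1765506*(-1/2556874)*(-1/1577131) - 3553131/(-3513576) = (882753/1278437)*(-1/1577131) - 3553131*(-1/3513576) = -882753/2016262624247 + 1184377/1171192 = 2388014044244537543/2361430655417092424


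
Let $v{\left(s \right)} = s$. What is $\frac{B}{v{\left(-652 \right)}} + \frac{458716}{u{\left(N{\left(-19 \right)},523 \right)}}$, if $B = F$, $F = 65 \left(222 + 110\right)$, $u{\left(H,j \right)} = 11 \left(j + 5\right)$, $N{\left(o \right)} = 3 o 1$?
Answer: $\frac{10859137}{236676} \approx 45.882$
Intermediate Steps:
$N{\left(o \right)} = 3 o$
$u{\left(H,j \right)} = 55 + 11 j$ ($u{\left(H,j \right)} = 11 \left(5 + j\right) = 55 + 11 j$)
$F = 21580$ ($F = 65 \cdot 332 = 21580$)
$B = 21580$
$\frac{B}{v{\left(-652 \right)}} + \frac{458716}{u{\left(N{\left(-19 \right)},523 \right)}} = \frac{21580}{-652} + \frac{458716}{55 + 11 \cdot 523} = 21580 \left(- \frac{1}{652}\right) + \frac{458716}{55 + 5753} = - \frac{5395}{163} + \frac{458716}{5808} = - \frac{5395}{163} + 458716 \cdot \frac{1}{5808} = - \frac{5395}{163} + \frac{114679}{1452} = \frac{10859137}{236676}$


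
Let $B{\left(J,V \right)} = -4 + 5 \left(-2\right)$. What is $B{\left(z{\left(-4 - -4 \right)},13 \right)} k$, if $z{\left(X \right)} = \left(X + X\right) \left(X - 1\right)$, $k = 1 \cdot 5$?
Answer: $-70$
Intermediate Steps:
$k = 5$
$z{\left(X \right)} = 2 X \left(-1 + X\right)$
$B{\left(J,V \right)} = -14$ ($B{\left(J,V \right)} = -4 - 10 = -14$)
$B{\left(z{\left(-4 - -4 \right)},13 \right)} k = \left(-14\right) 5 = -70$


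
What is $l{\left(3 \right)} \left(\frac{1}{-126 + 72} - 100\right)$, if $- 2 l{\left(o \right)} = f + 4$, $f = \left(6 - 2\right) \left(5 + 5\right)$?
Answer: $\frac{59411}{27} \approx 2200.4$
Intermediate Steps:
$f = 40$ ($f = 4 \cdot 10 = 40$)
$l{\left(o \right)} = -22$ ($l{\left(o \right)} = - \frac{40 + 4}{2} = \left(- \frac{1}{2}\right) 44 = -22$)
$l{\left(3 \right)} \left(\frac{1}{-126 + 72} - 100\right) = - 22 \left(\frac{1}{-126 + 72} - 100\right) = - 22 \left(\frac{1}{-54} - 100\right) = - 22 \left(- \frac{1}{54} - 100\right) = \left(-22\right) \left(- \frac{5401}{54}\right) = \frac{59411}{27}$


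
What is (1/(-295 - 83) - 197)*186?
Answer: -2308477/63 ≈ -36643.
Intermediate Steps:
(1/(-295 - 83) - 197)*186 = (1/(-378) - 197)*186 = (-1/378 - 197)*186 = -74467/378*186 = -2308477/63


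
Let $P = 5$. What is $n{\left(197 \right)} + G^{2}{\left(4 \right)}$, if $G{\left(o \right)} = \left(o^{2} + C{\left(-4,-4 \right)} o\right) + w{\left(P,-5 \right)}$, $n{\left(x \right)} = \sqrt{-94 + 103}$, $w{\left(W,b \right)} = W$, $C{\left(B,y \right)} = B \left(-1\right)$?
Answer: $1372$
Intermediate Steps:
$C{\left(B,y \right)} = - B$
$n{\left(x \right)} = 3$ ($n{\left(x \right)} = \sqrt{9} = 3$)
$G{\left(o \right)} = 5 + o^{2} + 4 o$ ($G{\left(o \right)} = \left(o^{2} + \left(-1\right) \left(-4\right) o\right) + 5 = \left(o^{2} + 4 o\right) + 5 = 5 + o^{2} + 4 o$)
$n{\left(197 \right)} + G^{2}{\left(4 \right)} = 3 + \left(5 + 4^{2} + 4 \cdot 4\right)^{2} = 3 + \left(5 + 16 + 16\right)^{2} = 3 + 37^{2} = 3 + 1369 = 1372$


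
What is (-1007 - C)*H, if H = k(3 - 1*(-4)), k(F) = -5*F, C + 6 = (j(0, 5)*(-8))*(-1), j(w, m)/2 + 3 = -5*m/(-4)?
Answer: 36855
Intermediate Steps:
j(w, m) = -6 + 5*m/2 (j(w, m) = -6 + 2*(-5*m/(-4)) = -6 + 2*(-5*m*(-1/4)) = -6 + 2*(5*m/4) = -6 + 5*m/2)
C = 46 (C = -6 + ((-6 + (5/2)*5)*(-8))*(-1) = -6 + ((-6 + 25/2)*(-8))*(-1) = -6 + ((13/2)*(-8))*(-1) = -6 - 52*(-1) = -6 + 52 = 46)
H = -35 (H = -5*(3 - 1*(-4)) = -5*(3 + 4) = -5*7 = -35)
(-1007 - C)*H = (-1007 - 1*46)*(-35) = (-1007 - 46)*(-35) = -1053*(-35) = 36855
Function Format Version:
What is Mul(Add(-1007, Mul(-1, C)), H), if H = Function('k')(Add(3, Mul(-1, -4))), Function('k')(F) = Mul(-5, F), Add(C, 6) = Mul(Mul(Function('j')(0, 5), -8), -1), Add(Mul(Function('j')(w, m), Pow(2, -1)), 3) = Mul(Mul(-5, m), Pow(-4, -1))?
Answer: 36855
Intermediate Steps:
Function('j')(w, m) = Add(-6, Mul(Rational(5, 2), m)) (Function('j')(w, m) = Add(-6, Mul(2, Mul(Mul(-5, m), Pow(-4, -1)))) = Add(-6, Mul(2, Mul(Mul(-5, m), Rational(-1, 4)))) = Add(-6, Mul(2, Mul(Rational(5, 4), m))) = Add(-6, Mul(Rational(5, 2), m)))
C = 46 (C = Add(-6, Mul(Mul(Add(-6, Mul(Rational(5, 2), 5)), -8), -1)) = Add(-6, Mul(Mul(Add(-6, Rational(25, 2)), -8), -1)) = Add(-6, Mul(Mul(Rational(13, 2), -8), -1)) = Add(-6, Mul(-52, -1)) = Add(-6, 52) = 46)
H = -35 (H = Mul(-5, Add(3, Mul(-1, -4))) = Mul(-5, Add(3, 4)) = Mul(-5, 7) = -35)
Mul(Add(-1007, Mul(-1, C)), H) = Mul(Add(-1007, Mul(-1, 46)), -35) = Mul(Add(-1007, -46), -35) = Mul(-1053, -35) = 36855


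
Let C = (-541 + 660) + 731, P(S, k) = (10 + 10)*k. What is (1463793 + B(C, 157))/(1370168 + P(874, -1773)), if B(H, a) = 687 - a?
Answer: 1464323/1334708 ≈ 1.0971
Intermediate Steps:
P(S, k) = 20*k
C = 850 (C = 119 + 731 = 850)
(1463793 + B(C, 157))/(1370168 + P(874, -1773)) = (1463793 + (687 - 1*157))/(1370168 + 20*(-1773)) = (1463793 + (687 - 157))/(1370168 - 35460) = (1463793 + 530)/1334708 = 1464323*(1/1334708) = 1464323/1334708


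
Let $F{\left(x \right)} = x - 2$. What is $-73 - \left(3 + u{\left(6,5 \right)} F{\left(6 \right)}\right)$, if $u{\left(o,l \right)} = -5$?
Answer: $-56$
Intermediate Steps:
$F{\left(x \right)} = -2 + x$
$-73 - \left(3 + u{\left(6,5 \right)} F{\left(6 \right)}\right) = -73 - \left(3 - 5 \left(-2 + 6\right)\right) = -73 - \left(3 - 20\right) = -73 - -17 = -73 + 17 = -56$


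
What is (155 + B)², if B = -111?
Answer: 1936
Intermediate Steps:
(155 + B)² = (155 - 111)² = 44² = 1936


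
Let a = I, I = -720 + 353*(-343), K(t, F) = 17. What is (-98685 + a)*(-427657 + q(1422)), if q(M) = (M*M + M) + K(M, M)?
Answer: -351862919144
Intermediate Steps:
I = -121799 (I = -720 - 121079 = -121799)
q(M) = 17 + M + M² (q(M) = (M*M + M) + 17 = (M² + M) + 17 = (M + M²) + 17 = 17 + M + M²)
a = -121799
(-98685 + a)*(-427657 + q(1422)) = (-98685 - 121799)*(-427657 + (17 + 1422 + 1422²)) = -220484*(-427657 + (17 + 1422 + 2022084)) = -220484*(-427657 + 2023523) = -220484*1595866 = -351862919144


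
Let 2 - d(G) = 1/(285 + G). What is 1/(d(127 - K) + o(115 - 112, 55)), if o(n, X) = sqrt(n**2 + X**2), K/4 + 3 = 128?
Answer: -15576/23463967 + 7744*sqrt(3034)/23463967 ≈ 0.017515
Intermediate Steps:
K = 500 (K = -12 + 4*128 = -12 + 512 = 500)
d(G) = 2 - 1/(285 + G)
o(n, X) = sqrt(X**2 + n**2)
1/(d(127 - K) + o(115 - 112, 55)) = 1/((569 + 2*(127 - 1*500))/(285 + (127 - 1*500)) + sqrt(55**2 + (115 - 112)**2)) = 1/((569 + 2*(127 - 500))/(285 + (127 - 500)) + sqrt(3025 + 3**2)) = 1/((569 + 2*(-373))/(285 - 373) + sqrt(3025 + 9)) = 1/((569 - 746)/(-88) + sqrt(3034)) = 1/(-1/88*(-177) + sqrt(3034)) = 1/(177/88 + sqrt(3034))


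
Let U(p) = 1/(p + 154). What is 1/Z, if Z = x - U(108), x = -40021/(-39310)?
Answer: 2574805/2611548 ≈ 0.98593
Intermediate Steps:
U(p) = 1/(154 + p)
x = 40021/39310 (x = -40021*(-1/39310) = 40021/39310 ≈ 1.0181)
Z = 2611548/2574805 (Z = 40021/39310 - 1/(154 + 108) = 40021/39310 - 1/262 = 2611548/2574805 ≈ 1.0143)
1/Z = 1/(2611548/2574805) = 2574805/2611548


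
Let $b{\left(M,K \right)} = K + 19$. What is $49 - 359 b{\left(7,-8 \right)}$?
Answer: $-3900$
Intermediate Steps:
$b{\left(M,K \right)} = 19 + K$
$49 - 359 b{\left(7,-8 \right)} = 49 - 359 \left(19 - 8\right) = 49 - 3949 = -3900$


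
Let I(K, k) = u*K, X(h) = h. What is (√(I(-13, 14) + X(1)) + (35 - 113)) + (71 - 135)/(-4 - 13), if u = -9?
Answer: -1262/17 + √118 ≈ -63.372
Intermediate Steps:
I(K, k) = -9*K
(√(I(-13, 14) + X(1)) + (35 - 113)) + (71 - 135)/(-4 - 13) = (√(-9*(-13) + 1) + (35 - 113)) + (71 - 135)/(-4 - 13) = (√(117 + 1) - 78) - 64/(-17) = (√118 - 78) - 64*(-1/17) = (-78 + √118) + 64/17 = -1262/17 + √118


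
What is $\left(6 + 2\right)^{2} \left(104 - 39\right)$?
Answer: $4160$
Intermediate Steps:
$\left(6 + 2\right)^{2} \left(104 - 39\right) = 8^{2} \cdot 65 = 64 \cdot 65 = 4160$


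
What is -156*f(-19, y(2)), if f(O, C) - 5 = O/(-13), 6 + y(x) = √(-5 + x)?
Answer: -1008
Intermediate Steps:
y(x) = -6 + √(-5 + x)
f(O, C) = 5 - O/13 (f(O, C) = 5 + O/(-13) = 5 + O*(-1/13) = 5 - O/13)
-156*f(-19, y(2)) = -156*(5 - 1/13*(-19)) = -156*(5 + 19/13) = -156*84/13 = -1008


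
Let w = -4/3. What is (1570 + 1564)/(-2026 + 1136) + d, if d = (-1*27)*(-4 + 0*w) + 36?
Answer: 62513/445 ≈ 140.48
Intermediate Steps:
w = -4/3 (w = -4*1/3 = -4/3 ≈ -1.3333)
d = 144 (d = (-1*27)*(-4 + 0*(-4/3)) + 36 = -27*(-4 + 0) + 36 = -27*(-4) + 36 = 108 + 36 = 144)
(1570 + 1564)/(-2026 + 1136) + d = (1570 + 1564)/(-2026 + 1136) + 144 = 3134/(-890) + 144 = 3134*(-1/890) + 144 = -1567/445 + 144 = 62513/445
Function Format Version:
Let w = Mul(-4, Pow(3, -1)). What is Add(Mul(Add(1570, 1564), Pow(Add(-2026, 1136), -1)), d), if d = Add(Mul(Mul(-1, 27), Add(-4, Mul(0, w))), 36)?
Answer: Rational(62513, 445) ≈ 140.48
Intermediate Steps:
w = Rational(-4, 3) (w = Mul(-4, Rational(1, 3)) = Rational(-4, 3) ≈ -1.3333)
d = 144 (d = Add(Mul(Mul(-1, 27), Add(-4, Mul(0, Rational(-4, 3)))), 36) = Add(Mul(-27, Add(-4, 0)), 36) = Add(Mul(-27, -4), 36) = Add(108, 36) = 144)
Add(Mul(Add(1570, 1564), Pow(Add(-2026, 1136), -1)), d) = Add(Mul(Add(1570, 1564), Pow(Add(-2026, 1136), -1)), 144) = Add(Mul(3134, Pow(-890, -1)), 144) = Add(Mul(3134, Rational(-1, 890)), 144) = Add(Rational(-1567, 445), 144) = Rational(62513, 445)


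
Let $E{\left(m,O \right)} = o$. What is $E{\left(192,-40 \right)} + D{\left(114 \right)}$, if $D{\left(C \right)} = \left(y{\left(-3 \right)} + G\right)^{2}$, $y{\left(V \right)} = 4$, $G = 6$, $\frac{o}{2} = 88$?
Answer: $276$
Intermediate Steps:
$o = 176$ ($o = 2 \cdot 88 = 176$)
$E{\left(m,O \right)} = 176$
$D{\left(C \right)} = 100$ ($D{\left(C \right)} = \left(4 + 6\right)^{2} = 10^{2} = 100$)
$E{\left(192,-40 \right)} + D{\left(114 \right)} = 176 + 100 = 276$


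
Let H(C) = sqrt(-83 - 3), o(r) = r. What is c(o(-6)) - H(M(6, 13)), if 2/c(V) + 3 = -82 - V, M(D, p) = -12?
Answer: -2/79 - I*sqrt(86) ≈ -0.025316 - 9.2736*I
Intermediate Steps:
H(C) = I*sqrt(86) (H(C) = sqrt(-86) = I*sqrt(86))
c(V) = 2/(-85 - V) (c(V) = 2/(-3 + (-82 - V)) = 2/(-85 - V))
c(o(-6)) - H(M(6, 13)) = -2/(85 - 6) - I*sqrt(86) = -2/79 - I*sqrt(86)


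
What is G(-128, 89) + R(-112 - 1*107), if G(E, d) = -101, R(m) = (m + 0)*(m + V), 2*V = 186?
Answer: 27493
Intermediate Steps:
V = 93 (V = (½)*186 = 93)
R(m) = m*(93 + m) (R(m) = (m + 0)*(m + 93) = m*(93 + m))
G(-128, 89) + R(-112 - 1*107) = -101 + (-112 - 1*107)*(93 + (-112 - 1*107)) = -101 + (-112 - 107)*(93 + (-112 - 107)) = -101 - 219*(93 - 219) = -101 - 219*(-126) = -101 + 27594 = 27493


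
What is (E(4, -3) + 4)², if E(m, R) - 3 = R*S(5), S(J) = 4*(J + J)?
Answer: 12769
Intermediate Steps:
S(J) = 8*J (S(J) = 4*(2*J) = 8*J)
E(m, R) = 3 + 40*R (E(m, R) = 3 + R*(8*5) = 3 + R*40 = 3 + 40*R)
(E(4, -3) + 4)² = ((3 + 40*(-3)) + 4)² = ((3 - 120) + 4)² = (-117 + 4)² = (-113)² = 12769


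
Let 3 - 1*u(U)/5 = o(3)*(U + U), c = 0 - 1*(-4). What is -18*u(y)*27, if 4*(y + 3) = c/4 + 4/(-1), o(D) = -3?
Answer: 47385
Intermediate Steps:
c = 4 (c = 0 + 4 = 4)
y = -15/4 (y = -3 + (4/4 + 4/(-1))/4 = -3 + (4*(¼) + 4*(-1))/4 = -3 + (1 - 4)/4 = -3 + (¼)*(-3) = -3 - ¾ = -15/4 ≈ -3.7500)
u(U) = 15 + 30*U (u(U) = 15 - (-15)*(U + U) = 15 - (-15)*2*U = 15 - (-30)*U = 15 + 30*U)
-18*u(y)*27 = -18*(15 + 30*(-15/4))*27 = -18*(15 - 225/2)*27 = -18*(-195/2)*27 = 1755*27 = 47385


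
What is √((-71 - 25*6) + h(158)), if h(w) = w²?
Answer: √24743 ≈ 157.30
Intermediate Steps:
√((-71 - 25*6) + h(158)) = √((-71 - 25*6) + 158²) = √((-71 - 150) + 24964) = √(-221 + 24964) = √24743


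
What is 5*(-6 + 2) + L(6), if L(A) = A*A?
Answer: 16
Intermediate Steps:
L(A) = A²
5*(-6 + 2) + L(6) = 5*(-6 + 2) + 6² = 5*(-4) + 36 = -20 + 36 = 16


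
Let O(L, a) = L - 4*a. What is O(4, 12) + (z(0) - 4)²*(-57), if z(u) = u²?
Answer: -956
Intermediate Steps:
O(4, 12) + (z(0) - 4)²*(-57) = (4 - 4*12) + (0² - 4)²*(-57) = (4 - 48) + (0 - 4)²*(-57) = -44 + (-4)²*(-57) = -44 + 16*(-57) = -44 - 912 = -956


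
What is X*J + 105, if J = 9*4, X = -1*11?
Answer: -291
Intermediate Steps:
X = -11
J = 36
X*J + 105 = -11*36 + 105 = -396 + 105 = -291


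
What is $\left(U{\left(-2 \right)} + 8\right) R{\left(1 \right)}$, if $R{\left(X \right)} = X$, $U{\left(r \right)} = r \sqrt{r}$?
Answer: $8 - 2 i \sqrt{2} \approx 8.0 - 2.8284 i$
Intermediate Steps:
$U{\left(r \right)} = r^{\frac{3}{2}}$
$\left(U{\left(-2 \right)} + 8\right) R{\left(1 \right)} = \left(\left(-2\right)^{\frac{3}{2}} + 8\right) 1 = \left(- 2 i \sqrt{2} + 8\right) 1 = \left(8 - 2 i \sqrt{2}\right) 1 = 8 - 2 i \sqrt{2}$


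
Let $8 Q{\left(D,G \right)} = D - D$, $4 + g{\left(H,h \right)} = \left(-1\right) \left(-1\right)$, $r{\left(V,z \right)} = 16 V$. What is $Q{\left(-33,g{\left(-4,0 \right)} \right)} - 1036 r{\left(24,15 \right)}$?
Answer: $-397824$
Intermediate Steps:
$g{\left(H,h \right)} = -3$ ($g{\left(H,h \right)} = -4 - -1 = -4 + 1 = -3$)
$Q{\left(D,G \right)} = 0$ ($Q{\left(D,G \right)} = \frac{D - D}{8} = \frac{1}{8} \cdot 0 = 0$)
$Q{\left(-33,g{\left(-4,0 \right)} \right)} - 1036 r{\left(24,15 \right)} = 0 - 1036 \cdot 16 \cdot 24 = 0 - 397824 = -397824$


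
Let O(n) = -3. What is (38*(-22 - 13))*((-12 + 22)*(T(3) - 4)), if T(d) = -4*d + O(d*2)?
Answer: 252700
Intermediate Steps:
T(d) = -3 - 4*d (T(d) = -4*d - 3 = -3 - 4*d)
(38*(-22 - 13))*((-12 + 22)*(T(3) - 4)) = (38*(-22 - 13))*((-12 + 22)*((-3 - 4*3) - 4)) = (38*(-35))*(10*((-3 - 12) - 4)) = -13300*(-15 - 4) = -13300*(-19) = -1330*(-190) = 252700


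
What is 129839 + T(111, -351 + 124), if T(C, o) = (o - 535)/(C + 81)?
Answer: 4154721/32 ≈ 1.2984e+5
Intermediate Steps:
T(C, o) = (-535 + o)/(81 + C)
129839 + T(111, -351 + 124) = 129839 + (-535 + (-351 + 124))/(81 + 111) = 129839 + (-535 - 227)/192 = 129839 + (1/192)*(-762) = 129839 - 127/32 = 4154721/32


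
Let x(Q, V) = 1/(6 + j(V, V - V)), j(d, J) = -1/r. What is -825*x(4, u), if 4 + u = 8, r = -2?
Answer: -1650/13 ≈ -126.92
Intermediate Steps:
u = 4 (u = -4 + 8 = 4)
j(d, J) = ½ (j(d, J) = -1/(-2) = -1*(-½) = ½)
x(Q, V) = 2/13 (x(Q, V) = 1/(6 + ½) = 1/(13/2) = 2/13)
-825*x(4, u) = -825*2/13 = -1650/13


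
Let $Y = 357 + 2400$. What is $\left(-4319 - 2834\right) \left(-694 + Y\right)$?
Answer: $-14756639$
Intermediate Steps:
$Y = 2757$
$\left(-4319 - 2834\right) \left(-694 + Y\right) = \left(-4319 - 2834\right) \left(-694 + 2757\right) = \left(-7153\right) 2063 = -14756639$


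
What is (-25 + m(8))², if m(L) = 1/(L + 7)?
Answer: 139876/225 ≈ 621.67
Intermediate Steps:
m(L) = 1/(7 + L)
(-25 + m(8))² = (-25 + 1/(7 + 8))² = (-25 + 1/15)² = (-374/15)² = 139876/225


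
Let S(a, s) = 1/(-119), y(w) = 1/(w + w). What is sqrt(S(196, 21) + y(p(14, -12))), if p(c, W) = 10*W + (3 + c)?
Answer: 5*I*sqrt(318682)/24514 ≈ 0.11514*I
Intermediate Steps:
p(c, W) = 3 + c + 10*W
y(w) = 1/(2*w)
S(a, s) = -1/119
sqrt(S(196, 21) + y(p(14, -12))) = sqrt(-1/119 + 1/(2*(3 + 14 + 10*(-12)))) = sqrt(-1/119 + 1/(2*(3 + 14 - 120))) = sqrt(-1/119 + (1/2)/(-103)) = sqrt(-1/119 + (1/2)*(-1/103)) = sqrt(-1/119 - 1/206) = sqrt(-325/24514) = 5*I*sqrt(318682)/24514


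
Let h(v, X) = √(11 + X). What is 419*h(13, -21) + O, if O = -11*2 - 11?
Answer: -33 + 419*I*√10 ≈ -33.0 + 1325.0*I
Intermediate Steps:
O = -33 (O = -22 - 11 = -33)
419*h(13, -21) + O = 419*√(11 - 21) - 33 = 419*√(-10) - 33 = 419*(I*√10) - 33 = 419*I*√10 - 33 = -33 + 419*I*√10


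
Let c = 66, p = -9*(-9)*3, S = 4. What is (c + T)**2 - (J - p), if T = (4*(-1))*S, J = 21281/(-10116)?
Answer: 27769469/10116 ≈ 2745.1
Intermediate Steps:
J = -21281/10116 (J = 21281*(-1/10116) = -21281/10116 ≈ -2.1037)
p = 243 (p = 81*3 = 243)
T = -16 (T = (4*(-1))*4 = -4*4 = -16)
(c + T)**2 - (J - p) = (66 - 16)**2 - (-21281/10116 - 1*243) = 50**2 - (-21281/10116 - 243) = 2500 - 1*(-2479469/10116) = 2500 + 2479469/10116 = 27769469/10116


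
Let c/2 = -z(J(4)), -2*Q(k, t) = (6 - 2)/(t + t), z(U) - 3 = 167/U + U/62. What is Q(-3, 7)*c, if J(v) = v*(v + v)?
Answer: 8665/3472 ≈ 2.4957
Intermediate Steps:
J(v) = 2*v**2 (J(v) = v*(2*v) = 2*v**2)
z(U) = 3 + 167/U + U/62 (z(U) = 3 + (167/U + U/62) = 3 + 167/U + U/62)
Q(k, t) = -1/t (Q(k, t) = -(6 - 2)/(2*(t + t)) = -2/(2*t) = -2*1/(2*t) = -1/t)
c = -8665/496 (c = 2*(-(3 + 167/((2*4**2)) + (2*4**2)/62)) = 2*(-(3 + 167/((2*16)) + (2*16)/62)) = 2*(-(3 + 167/32 + (1/62)*32)) = 2*(-(3 + 167*(1/32) + 16/31)) = 2*(-(3 + 167/32 + 16/31)) = 2*(-1*8665/992) = 2*(-8665/992) = -8665/496 ≈ -17.470)
Q(-3, 7)*c = -1/7*(-8665/496) = 8665/3472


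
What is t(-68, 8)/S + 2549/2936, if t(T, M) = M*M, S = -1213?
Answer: 2904033/3561368 ≈ 0.81543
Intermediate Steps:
t(T, M) = M**2
t(-68, 8)/S + 2549/2936 = 8**2/(-1213) + 2549/2936 = 64*(-1/1213) + 2549*(1/2936) = -64/1213 + 2549/2936 = 2904033/3561368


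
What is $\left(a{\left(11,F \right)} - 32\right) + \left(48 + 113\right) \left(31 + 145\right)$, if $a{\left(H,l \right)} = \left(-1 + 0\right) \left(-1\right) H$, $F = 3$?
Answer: $28315$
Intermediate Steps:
$a{\left(H,l \right)} = H$ ($a{\left(H,l \right)} = \left(-1\right) \left(-1\right) H = 1 H = H$)
$\left(a{\left(11,F \right)} - 32\right) + \left(48 + 113\right) \left(31 + 145\right) = \left(11 - 32\right) + \left(48 + 113\right) \left(31 + 145\right) = -21 + 161 \cdot 176 = -21 + 28336 = 28315$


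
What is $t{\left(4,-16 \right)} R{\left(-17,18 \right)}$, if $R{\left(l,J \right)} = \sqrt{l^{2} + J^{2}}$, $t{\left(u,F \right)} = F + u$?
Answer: $- 12 \sqrt{613} \approx -297.11$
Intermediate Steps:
$R{\left(l,J \right)} = \sqrt{J^{2} + l^{2}}$
$t{\left(4,-16 \right)} R{\left(-17,18 \right)} = \left(-16 + 4\right) \sqrt{18^{2} + \left(-17\right)^{2}} = - 12 \sqrt{324 + 289} = - 12 \sqrt{613}$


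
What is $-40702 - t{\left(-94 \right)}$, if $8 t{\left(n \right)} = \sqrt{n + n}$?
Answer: $-40702 - \frac{i \sqrt{47}}{4} \approx -40702.0 - 1.7139 i$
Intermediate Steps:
$t{\left(n \right)} = \frac{\sqrt{2} \sqrt{n}}{8}$ ($t{\left(n \right)} = \frac{\sqrt{n + n}}{8} = \frac{\sqrt{2 n}}{8} = \frac{\sqrt{2} \sqrt{n}}{8}$)
$-40702 - t{\left(-94 \right)} = -40702 - \frac{\sqrt{2} \sqrt{-94}}{8} = -40702 - \frac{\sqrt{2} i \sqrt{94}}{8} = -40702 - \frac{i \sqrt{47}}{4}$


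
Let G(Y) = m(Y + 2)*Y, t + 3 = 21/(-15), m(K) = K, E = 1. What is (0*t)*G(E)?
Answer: 0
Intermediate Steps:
t = -22/5 (t = -3 + 21/(-15) = -3 + 21*(-1/15) = -3 - 7/5 = -22/5 ≈ -4.4000)
G(Y) = Y*(2 + Y) (G(Y) = (Y + 2)*Y = (2 + Y)*Y = Y*(2 + Y))
(0*t)*G(E) = (0*(-22/5))*(1*(2 + 1)) = 0*(1*3) = 0*3 = 0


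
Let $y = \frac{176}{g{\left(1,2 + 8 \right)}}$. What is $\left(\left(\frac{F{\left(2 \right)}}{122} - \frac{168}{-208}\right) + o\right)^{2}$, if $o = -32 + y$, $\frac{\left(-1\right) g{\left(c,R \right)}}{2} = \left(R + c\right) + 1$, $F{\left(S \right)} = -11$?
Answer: $\frac{8439545689}{5659641} \approx 1491.2$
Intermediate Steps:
$g{\left(c,R \right)} = -2 - 2 R - 2 c$ ($g{\left(c,R \right)} = - 2 \left(\left(R + c\right) + 1\right) = - 2 \left(1 + R + c\right) = -2 - 2 R - 2 c$)
$y = - \frac{22}{3}$ ($y = \frac{176}{-2 - 2 \left(2 + 8\right) - 2} = \frac{176}{-2 - 20 - 2} = \frac{176}{-24} = 176 \left(- \frac{1}{24}\right) = - \frac{22}{3} \approx -7.3333$)
$o = - \frac{118}{3}$ ($o = -32 - \frac{22}{3} = - \frac{118}{3} \approx -39.333$)
$\left(\left(\frac{F{\left(2 \right)}}{122} - \frac{168}{-208}\right) + o\right)^{2} = \left(\left(- \frac{11}{122} - \frac{168}{-208}\right) - \frac{118}{3}\right)^{2} = \left(\left(\left(-11\right) \frac{1}{122} - - \frac{21}{26}\right) - \frac{118}{3}\right)^{2} = \left(\left(- \frac{11}{122} + \frac{21}{26}\right) - \frac{118}{3}\right)^{2} = \left(\frac{569}{793} - \frac{118}{3}\right)^{2} = \left(- \frac{91867}{2379}\right)^{2} = \frac{8439545689}{5659641}$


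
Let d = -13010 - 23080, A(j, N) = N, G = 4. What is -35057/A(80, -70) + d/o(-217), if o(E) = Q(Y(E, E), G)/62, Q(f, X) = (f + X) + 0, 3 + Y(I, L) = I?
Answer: 1140298/105 ≈ 10860.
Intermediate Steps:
Y(I, L) = -3 + I
Q(f, X) = X + f (Q(f, X) = (X + f) + 0 = X + f)
d = -36090
o(E) = 1/62 + E/62 (o(E) = (4 + (-3 + E))/62 = (1 + E)*(1/62) = 1/62 + E/62)
-35057/A(80, -70) + d/o(-217) = -35057/(-70) - 36090/(1/62 + (1/62)*(-217)) = -35057*(-1/70) - 36090/(1/62 - 7/2) = 35057/70 - 36090/(-108/31) = 35057/70 - 36090*(-31/108) = 35057/70 + 62155/6 = 1140298/105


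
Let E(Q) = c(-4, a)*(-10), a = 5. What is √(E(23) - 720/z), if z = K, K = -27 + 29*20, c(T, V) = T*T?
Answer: 20*I*√123319/553 ≈ 12.7*I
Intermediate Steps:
c(T, V) = T²
K = 553 (K = -27 + 580 = 553)
E(Q) = -160 (E(Q) = (-4)²*(-10) = 16*(-10) = -160)
z = 553
√(E(23) - 720/z) = √(-160 - 720/553) = √(-89200/553) = 20*I*√123319/553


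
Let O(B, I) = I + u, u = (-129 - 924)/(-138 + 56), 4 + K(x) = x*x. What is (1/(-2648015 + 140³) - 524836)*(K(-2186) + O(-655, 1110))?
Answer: -9256610084207791/3690 ≈ -2.5086e+12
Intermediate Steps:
K(x) = -4 + x² (K(x) = -4 + x*x = -4 + x²)
u = 1053/82 (u = -1053/(-82) = -1053*(-1/82) = 1053/82 ≈ 12.841)
O(B, I) = 1053/82 + I (O(B, I) = I + 1053/82 = 1053/82 + I)
(1/(-2648015 + 140³) - 524836)*(K(-2186) + O(-655, 1110)) = (1/(-2648015 + 140³) - 524836)*((-4 + (-2186)²) + (1053/82 + 1110)) = (1/(-2648015 + 2744000) - 524836)*((-4 + 4778596) + 92073/82) = (1/95985 - 524836)*(4778592 + 92073/82) = (1/95985 - 524836)*(391936617/82) = -50376383459/95985*391936617/82 = -9256610084207791/3690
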